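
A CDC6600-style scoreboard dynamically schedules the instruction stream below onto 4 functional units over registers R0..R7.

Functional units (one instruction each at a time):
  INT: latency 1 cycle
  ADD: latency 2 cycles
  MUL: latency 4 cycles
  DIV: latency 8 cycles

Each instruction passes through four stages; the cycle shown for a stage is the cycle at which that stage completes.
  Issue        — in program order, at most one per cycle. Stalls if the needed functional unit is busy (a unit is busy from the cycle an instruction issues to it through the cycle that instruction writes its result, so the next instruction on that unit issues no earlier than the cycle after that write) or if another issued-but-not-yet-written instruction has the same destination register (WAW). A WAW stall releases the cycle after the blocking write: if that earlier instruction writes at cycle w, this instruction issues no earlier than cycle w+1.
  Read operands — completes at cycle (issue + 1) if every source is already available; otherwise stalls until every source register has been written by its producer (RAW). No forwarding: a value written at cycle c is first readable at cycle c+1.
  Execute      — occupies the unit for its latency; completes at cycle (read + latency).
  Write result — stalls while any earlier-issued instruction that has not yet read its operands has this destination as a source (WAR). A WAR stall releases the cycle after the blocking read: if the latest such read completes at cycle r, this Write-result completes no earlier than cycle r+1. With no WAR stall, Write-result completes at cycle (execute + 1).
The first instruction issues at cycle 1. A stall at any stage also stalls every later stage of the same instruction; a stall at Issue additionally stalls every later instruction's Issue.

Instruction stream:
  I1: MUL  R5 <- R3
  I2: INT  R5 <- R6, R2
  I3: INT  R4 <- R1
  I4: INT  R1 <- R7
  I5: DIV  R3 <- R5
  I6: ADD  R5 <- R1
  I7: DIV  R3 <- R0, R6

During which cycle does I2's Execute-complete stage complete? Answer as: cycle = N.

[I1] 1/2/6/7
[I2] 8/9/10/11  (WAW R5: wait I1 write@7)
[I3] 12/13/14/15  (struct: INT busy until I2 writes@11)
[I4] 16/17/18/19  (struct: INT busy until I3 writes@15)
[I5] 17/18/26/27
[I6] 18/20/22/23  (RAW R1: wait I4 write@19)
[I7] 28/29/37/38  (struct: DIV busy until I5 writes@27)

cycle = 10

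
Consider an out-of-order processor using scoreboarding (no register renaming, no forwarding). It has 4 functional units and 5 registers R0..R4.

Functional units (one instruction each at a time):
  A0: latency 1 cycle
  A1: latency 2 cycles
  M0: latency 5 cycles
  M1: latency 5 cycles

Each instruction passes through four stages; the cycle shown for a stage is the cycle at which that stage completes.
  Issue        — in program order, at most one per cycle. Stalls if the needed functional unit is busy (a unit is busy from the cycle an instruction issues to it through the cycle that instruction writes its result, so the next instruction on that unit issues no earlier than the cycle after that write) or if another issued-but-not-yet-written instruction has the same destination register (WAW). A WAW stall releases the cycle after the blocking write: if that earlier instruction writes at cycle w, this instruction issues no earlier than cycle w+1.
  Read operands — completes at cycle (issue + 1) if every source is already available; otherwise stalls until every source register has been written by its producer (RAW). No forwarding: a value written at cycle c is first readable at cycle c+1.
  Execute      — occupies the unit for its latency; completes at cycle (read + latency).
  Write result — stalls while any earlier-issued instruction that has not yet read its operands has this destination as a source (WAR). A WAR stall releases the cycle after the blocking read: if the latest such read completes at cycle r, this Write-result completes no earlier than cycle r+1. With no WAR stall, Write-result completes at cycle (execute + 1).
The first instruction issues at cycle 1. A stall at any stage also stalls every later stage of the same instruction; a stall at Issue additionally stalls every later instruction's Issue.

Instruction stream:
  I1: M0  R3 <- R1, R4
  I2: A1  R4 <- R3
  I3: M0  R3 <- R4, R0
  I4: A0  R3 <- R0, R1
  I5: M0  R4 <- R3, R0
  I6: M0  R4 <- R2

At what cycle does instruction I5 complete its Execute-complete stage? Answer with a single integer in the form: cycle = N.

I1  is:1  ro:2  ex:7  wr:8
I2  is:2  ro:9  ex:11  wr:12  — RAW R3: wait I1 write@8
I3  is:9  ro:13  ex:18  wr:19  — struct: M0 busy until I1 writes@8, RAW R4: wait I2 write@12
I4  is:20  ro:21  ex:22  wr:23  — WAW R3: wait I3 write@19
I5  is:21  ro:24  ex:29  wr:30  — RAW R3: wait I4 write@23
I6  is:31  ro:32  ex:37  wr:38  — struct: M0 busy until I5 writes@30

cycle = 29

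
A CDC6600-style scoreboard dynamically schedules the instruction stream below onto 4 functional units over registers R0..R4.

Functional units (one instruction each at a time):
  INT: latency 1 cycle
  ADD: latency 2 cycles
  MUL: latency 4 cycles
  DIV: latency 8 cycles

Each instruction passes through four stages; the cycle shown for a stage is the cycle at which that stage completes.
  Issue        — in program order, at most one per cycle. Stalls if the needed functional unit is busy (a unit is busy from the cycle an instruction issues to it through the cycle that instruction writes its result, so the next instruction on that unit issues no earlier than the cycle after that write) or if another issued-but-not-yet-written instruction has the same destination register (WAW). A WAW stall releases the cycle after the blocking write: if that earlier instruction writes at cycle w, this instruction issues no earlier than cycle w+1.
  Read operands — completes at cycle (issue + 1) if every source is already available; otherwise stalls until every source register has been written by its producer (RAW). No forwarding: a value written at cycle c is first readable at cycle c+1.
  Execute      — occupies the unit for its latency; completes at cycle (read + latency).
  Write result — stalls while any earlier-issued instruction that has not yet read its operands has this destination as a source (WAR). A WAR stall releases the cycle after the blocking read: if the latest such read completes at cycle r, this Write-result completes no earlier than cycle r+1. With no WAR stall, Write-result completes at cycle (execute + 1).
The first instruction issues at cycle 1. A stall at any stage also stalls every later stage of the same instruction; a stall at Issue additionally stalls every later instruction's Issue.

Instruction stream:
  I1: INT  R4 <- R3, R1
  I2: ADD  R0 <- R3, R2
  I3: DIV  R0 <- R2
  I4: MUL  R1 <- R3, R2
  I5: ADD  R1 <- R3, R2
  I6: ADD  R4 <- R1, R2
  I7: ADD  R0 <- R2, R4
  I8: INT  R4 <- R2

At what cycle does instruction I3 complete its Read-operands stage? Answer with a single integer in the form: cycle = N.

cycle = 8

cycle 1: I1→INT
cycle 2: I1 RO; I2→ADD
cycle 3: I1 EX; I2 RO
cycle 4: I1 WR R4
cycle 5: I2 EX
cycle 6: I2 WR R0
cycle 7: I3→DIV
cycle 8: I3 RO; I4→MUL
cycle 9: I4 RO
cycle 13: I4 EX
cycle 14: I4 WR R1
cycle 15: I5→ADD
cycle 16: I3 EX; I5 RO
cycle 17: I3 WR R0
cycle 18: I5 EX
cycle 19: I5 WR R1
cycle 20: I6→ADD
cycle 21: I6 RO
cycle 23: I6 EX
cycle 24: I6 WR R4
cycle 25: I7→ADD
cycle 26: I7 RO; I8→INT
cycle 27: I8 RO
cycle 28: I7 EX; I8 EX
cycle 29: I7 WR R0; I8 WR R4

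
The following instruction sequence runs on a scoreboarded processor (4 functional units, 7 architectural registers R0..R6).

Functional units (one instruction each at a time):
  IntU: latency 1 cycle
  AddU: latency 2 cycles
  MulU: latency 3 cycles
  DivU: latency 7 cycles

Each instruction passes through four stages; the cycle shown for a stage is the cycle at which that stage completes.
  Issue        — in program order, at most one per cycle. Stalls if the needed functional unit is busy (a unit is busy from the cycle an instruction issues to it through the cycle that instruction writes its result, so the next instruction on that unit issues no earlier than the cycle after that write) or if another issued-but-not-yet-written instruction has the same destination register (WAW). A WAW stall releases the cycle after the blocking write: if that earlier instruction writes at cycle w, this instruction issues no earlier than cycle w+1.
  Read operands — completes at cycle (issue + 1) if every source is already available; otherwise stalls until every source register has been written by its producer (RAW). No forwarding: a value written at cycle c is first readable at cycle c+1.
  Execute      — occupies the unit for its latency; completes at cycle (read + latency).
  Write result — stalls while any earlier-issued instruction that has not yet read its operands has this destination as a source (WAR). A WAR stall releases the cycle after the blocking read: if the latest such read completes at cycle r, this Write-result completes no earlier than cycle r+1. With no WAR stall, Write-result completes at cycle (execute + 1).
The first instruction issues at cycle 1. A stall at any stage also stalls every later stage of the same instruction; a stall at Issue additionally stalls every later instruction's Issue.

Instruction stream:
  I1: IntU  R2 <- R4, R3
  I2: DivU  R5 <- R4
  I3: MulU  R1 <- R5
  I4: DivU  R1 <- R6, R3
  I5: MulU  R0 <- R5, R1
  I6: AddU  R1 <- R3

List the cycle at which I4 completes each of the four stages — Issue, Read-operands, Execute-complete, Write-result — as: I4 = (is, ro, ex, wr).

I4 = (17, 18, 25, 26)

I1  is:1  ro:2  ex:3  wr:4
I2  is:2  ro:3  ex:10  wr:11
I3  is:3  ro:12  ex:15  wr:16  — RAW R5: wait I2 write@11
I4  is:17  ro:18  ex:25  wr:26  — WAW R1: wait I3 write@16
I5  is:18  ro:27  ex:30  wr:31  — RAW R1: wait I4 write@26
I6  is:27  ro:28  ex:30  wr:31  — WAW R1: wait I4 write@26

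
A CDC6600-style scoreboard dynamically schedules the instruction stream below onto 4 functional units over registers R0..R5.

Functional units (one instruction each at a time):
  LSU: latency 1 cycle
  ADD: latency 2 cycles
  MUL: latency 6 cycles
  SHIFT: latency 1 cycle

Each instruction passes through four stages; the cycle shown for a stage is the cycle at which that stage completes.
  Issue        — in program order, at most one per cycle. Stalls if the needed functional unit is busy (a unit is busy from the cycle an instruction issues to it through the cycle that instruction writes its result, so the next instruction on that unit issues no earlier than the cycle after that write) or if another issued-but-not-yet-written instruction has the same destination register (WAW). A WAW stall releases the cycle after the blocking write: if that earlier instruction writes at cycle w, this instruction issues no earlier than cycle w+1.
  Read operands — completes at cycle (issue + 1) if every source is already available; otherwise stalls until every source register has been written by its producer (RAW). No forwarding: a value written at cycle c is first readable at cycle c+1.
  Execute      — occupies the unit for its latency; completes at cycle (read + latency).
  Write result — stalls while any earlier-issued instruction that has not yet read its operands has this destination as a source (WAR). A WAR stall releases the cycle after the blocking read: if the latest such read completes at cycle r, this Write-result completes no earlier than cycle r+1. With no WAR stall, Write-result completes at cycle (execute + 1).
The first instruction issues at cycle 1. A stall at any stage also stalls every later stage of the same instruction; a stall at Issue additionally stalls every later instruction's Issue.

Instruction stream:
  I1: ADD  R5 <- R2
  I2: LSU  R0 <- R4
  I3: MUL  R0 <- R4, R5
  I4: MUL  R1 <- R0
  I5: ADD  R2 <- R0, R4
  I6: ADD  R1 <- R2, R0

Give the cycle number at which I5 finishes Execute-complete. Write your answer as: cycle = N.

cycle = 19

  I1 | 1 | 2 | 4 | 5
  I2 | 2 | 3 | 4 | 5
  I3 | 6 | 7 | 13 | 14   WAW R0: wait I2 write@5
  I4 | 15 | 16 | 22 | 23   struct: MUL busy until I3 writes@14
  I5 | 16 | 17 | 19 | 20
  I6 | 24 | 25 | 27 | 28   WAW R1: wait I4 write@23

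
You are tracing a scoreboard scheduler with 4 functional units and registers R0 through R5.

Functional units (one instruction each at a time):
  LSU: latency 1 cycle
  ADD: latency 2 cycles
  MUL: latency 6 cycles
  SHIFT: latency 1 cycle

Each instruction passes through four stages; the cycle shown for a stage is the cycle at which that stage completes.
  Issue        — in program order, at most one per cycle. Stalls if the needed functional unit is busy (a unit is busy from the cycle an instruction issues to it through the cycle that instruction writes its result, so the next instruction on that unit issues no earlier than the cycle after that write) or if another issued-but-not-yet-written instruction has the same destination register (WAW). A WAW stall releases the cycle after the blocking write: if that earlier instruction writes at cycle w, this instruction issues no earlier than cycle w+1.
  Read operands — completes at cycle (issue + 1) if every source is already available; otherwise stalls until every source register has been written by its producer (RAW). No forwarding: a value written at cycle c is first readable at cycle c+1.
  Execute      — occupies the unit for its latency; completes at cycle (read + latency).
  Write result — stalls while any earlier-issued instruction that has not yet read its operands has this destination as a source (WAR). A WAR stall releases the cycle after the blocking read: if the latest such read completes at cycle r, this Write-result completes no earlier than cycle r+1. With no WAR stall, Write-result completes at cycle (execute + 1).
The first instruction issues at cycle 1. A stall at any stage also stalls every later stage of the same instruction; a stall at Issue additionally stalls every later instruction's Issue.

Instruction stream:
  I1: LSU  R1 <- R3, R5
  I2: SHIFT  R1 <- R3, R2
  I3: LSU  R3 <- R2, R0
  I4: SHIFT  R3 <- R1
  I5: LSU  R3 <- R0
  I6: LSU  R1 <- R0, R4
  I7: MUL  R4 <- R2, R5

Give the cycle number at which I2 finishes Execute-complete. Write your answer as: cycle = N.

[I1] 1/2/3/4
[I2] 5/6/7/8  (WAW R1: wait I1 write@4)
[I3] 6/7/8/9
[I4] 10/11/12/13  (WAW R3: wait I3 write@9)
[I5] 14/15/16/17  (WAW R3: wait I4 write@13)
[I6] 18/19/20/21  (struct: LSU busy until I5 writes@17)
[I7] 19/20/26/27

cycle = 7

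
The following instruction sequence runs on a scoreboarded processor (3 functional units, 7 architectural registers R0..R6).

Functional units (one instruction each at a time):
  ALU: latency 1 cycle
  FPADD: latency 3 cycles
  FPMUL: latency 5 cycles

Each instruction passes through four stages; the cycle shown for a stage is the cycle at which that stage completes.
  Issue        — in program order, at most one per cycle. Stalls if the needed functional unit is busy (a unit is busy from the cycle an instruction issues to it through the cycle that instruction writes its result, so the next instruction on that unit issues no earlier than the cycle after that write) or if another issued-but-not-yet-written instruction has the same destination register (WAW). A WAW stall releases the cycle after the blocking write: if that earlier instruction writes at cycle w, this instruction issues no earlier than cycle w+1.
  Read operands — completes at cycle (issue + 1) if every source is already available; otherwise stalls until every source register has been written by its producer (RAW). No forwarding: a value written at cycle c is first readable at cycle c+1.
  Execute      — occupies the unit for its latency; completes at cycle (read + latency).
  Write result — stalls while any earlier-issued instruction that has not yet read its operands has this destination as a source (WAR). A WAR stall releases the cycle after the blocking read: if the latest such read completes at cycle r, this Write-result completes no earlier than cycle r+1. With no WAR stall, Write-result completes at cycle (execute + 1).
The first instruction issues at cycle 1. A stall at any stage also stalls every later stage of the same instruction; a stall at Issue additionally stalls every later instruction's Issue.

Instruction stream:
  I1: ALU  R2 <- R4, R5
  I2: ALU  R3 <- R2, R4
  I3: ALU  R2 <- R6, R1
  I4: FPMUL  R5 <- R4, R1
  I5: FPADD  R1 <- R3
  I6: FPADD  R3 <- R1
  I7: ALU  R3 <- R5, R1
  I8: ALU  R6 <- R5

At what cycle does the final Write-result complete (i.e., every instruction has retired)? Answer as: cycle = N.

1) issue 1, read 2, done 3, write 4
2) issue 5, read 6, done 7, write 8  <struct: ALU busy until I1 writes@4>
3) issue 9, read 10, done 11, write 12  <struct: ALU busy until I2 writes@8>
4) issue 10, read 11, done 16, write 17
5) issue 11, read 12, done 15, write 16
6) issue 17, read 18, done 21, write 22  <struct: FPADD busy until I5 writes@16>
7) issue 23, read 24, done 25, write 26  <WAW R3: wait I6 write@22>
8) issue 27, read 28, done 29, write 30  <struct: ALU busy until I7 writes@26>

cycle = 30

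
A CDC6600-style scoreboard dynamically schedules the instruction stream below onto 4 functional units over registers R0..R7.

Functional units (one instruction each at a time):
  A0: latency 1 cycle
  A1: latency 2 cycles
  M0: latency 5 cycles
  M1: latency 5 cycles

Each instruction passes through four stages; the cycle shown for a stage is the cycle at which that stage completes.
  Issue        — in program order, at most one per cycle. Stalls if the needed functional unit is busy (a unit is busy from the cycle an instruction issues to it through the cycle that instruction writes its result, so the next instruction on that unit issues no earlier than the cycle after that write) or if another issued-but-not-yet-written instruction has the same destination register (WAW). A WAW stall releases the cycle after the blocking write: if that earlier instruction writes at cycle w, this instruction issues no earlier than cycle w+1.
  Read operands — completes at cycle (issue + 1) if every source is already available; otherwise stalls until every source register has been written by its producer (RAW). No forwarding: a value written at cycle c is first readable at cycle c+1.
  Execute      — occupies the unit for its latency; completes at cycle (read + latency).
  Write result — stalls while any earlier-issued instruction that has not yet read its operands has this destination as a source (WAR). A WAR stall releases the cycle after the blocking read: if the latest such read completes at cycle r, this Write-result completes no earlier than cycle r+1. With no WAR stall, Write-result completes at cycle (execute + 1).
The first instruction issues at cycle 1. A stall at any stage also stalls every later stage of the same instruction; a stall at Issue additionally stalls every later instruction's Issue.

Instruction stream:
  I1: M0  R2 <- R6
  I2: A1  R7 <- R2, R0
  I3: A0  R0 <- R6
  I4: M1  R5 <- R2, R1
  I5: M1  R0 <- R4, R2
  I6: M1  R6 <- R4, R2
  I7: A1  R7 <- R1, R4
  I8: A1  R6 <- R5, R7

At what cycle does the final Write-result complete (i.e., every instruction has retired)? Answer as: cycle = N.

cycle = 36

cycle 1: I1→M0
cycle 2: I1 RO | I2→A1
cycle 3: I3→A0
cycle 4: I3 RO | I4→M1
cycle 5: I3 EX
cycle 7: I1 EX
cycle 8: I1 WR R2
cycle 9: I2 RO | I4 RO
cycle 10: I3 WR R0
cycle 11: I2 EX
cycle 12: I2 WR R7
cycle 14: I4 EX
cycle 15: I4 WR R5
cycle 16: I5→M1
cycle 17: I5 RO
cycle 22: I5 EX
cycle 23: I5 WR R0
cycle 24: I6→M1
cycle 25: I6 RO | I7→A1
cycle 26: I7 RO
cycle 28: I7 EX
cycle 29: I7 WR R7
cycle 30: I6 EX
cycle 31: I6 WR R6
cycle 32: I8→A1
cycle 33: I8 RO
cycle 35: I8 EX
cycle 36: I8 WR R6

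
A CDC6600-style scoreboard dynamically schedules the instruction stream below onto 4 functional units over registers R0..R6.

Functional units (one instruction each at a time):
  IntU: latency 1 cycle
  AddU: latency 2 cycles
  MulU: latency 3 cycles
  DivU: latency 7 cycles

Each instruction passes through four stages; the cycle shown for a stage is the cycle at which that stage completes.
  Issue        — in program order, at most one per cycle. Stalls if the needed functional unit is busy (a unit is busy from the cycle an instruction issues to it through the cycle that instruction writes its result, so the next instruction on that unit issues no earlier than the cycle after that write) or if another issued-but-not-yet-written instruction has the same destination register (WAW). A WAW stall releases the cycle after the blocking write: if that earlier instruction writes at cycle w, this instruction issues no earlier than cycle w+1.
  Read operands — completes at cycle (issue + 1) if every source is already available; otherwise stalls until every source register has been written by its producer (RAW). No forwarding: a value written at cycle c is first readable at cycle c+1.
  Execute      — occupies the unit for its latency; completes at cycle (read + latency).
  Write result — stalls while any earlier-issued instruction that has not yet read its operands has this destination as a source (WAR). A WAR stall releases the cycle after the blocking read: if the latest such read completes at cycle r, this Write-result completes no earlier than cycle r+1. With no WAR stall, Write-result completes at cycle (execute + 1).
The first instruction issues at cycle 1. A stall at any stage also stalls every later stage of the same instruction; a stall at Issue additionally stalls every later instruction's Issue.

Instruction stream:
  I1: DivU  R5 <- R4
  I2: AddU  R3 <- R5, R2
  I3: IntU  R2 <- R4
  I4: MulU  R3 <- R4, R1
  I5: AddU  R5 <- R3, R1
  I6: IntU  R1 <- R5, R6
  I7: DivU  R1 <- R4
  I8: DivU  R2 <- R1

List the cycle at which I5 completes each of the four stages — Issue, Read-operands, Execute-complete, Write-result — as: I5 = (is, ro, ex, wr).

I5 = (16, 21, 23, 24)

[I1] 1/2/9/10
[I2] 2/11/13/14  (RAW R5: wait I1 write@10)
[I3] 3/4/5/12  (WAR R2: wait I2 read@11)
[I4] 15/16/19/20  (WAW R3: wait I2 write@14)
[I5] 16/21/23/24  (RAW R3: wait I4 write@20)
[I6] 17/25/26/27  (RAW R5: wait I5 write@24)
[I7] 28/29/36/37  (WAW R1: wait I6 write@27)
[I8] 38/39/46/47  (struct: DivU busy until I7 writes@37)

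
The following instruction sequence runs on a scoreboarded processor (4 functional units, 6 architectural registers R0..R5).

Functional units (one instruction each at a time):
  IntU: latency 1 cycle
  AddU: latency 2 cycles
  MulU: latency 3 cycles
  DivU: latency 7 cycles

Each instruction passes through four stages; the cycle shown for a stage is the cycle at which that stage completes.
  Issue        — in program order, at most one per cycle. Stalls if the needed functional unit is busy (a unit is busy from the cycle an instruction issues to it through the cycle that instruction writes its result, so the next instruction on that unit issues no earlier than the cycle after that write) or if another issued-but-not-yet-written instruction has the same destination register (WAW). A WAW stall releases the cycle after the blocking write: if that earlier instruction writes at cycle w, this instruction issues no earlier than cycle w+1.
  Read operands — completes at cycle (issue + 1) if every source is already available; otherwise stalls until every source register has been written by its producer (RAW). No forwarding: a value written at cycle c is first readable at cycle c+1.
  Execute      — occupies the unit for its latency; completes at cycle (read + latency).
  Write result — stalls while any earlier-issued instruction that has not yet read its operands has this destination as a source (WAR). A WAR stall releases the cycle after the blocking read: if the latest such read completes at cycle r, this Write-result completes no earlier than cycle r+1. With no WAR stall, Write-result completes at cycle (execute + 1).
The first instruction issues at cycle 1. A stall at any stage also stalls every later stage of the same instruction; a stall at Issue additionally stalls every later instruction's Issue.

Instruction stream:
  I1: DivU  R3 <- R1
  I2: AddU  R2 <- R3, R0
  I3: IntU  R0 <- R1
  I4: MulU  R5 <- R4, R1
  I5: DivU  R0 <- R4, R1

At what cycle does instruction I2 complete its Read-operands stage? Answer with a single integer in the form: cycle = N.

cycle = 11

I1 -> (1, 2, 9, 10)
I2 -> (2, 11, 13, 14)  // RAW R3: wait I1 write@10
I3 -> (3, 4, 5, 12)  // WAR R0: wait I2 read@11
I4 -> (4, 5, 8, 9)
I5 -> (13, 14, 21, 22)  // WAW R0: wait I3 write@12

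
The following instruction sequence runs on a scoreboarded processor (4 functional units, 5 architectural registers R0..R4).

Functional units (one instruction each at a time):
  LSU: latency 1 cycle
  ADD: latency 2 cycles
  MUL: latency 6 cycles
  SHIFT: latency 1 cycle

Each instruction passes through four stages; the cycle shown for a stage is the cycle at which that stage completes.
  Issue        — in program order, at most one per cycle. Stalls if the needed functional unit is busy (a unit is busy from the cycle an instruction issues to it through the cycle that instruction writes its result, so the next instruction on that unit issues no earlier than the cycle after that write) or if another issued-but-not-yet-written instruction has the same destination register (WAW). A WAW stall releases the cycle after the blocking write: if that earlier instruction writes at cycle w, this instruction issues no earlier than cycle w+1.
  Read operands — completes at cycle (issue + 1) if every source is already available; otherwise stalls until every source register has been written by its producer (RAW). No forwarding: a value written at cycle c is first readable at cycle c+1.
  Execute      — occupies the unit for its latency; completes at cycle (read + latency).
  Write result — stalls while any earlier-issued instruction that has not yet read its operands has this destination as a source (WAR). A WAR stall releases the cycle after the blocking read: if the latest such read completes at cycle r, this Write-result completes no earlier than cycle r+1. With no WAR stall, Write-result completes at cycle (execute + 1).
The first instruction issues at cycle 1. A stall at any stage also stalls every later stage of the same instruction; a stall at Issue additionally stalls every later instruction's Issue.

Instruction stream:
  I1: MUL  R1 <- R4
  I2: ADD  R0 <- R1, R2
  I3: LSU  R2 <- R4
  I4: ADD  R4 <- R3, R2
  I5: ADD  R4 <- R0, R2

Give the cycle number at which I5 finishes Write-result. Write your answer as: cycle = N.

[I1] 1/2/8/9
[I2] 2/10/12/13  (RAW R1: wait I1 write@9)
[I3] 3/4/5/11  (WAR R2: wait I2 read@10)
[I4] 14/15/17/18  (struct: ADD busy until I2 writes@13)
[I5] 19/20/22/23  (struct: ADD busy until I4 writes@18)

cycle = 23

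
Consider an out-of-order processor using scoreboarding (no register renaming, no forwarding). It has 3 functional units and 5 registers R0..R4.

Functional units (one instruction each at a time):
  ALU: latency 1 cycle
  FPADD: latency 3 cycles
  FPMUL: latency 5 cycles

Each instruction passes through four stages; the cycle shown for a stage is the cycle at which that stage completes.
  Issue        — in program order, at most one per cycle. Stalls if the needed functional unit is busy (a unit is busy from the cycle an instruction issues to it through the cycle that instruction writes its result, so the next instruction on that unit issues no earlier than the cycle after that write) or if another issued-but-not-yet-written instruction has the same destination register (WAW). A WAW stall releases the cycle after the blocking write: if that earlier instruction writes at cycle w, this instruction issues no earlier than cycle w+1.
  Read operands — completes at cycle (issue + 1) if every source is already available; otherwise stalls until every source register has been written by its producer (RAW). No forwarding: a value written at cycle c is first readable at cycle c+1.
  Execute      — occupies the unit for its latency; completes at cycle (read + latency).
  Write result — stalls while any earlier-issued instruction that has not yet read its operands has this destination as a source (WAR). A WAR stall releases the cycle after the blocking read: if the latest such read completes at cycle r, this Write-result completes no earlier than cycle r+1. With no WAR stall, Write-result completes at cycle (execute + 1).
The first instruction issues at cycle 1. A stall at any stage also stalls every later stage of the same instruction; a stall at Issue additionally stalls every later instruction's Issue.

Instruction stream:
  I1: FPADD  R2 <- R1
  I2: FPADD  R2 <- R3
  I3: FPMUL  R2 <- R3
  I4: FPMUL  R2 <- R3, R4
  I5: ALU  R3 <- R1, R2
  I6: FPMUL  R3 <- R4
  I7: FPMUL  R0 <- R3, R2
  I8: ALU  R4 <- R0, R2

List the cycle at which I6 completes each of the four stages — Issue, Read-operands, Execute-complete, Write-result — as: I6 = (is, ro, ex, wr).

I6 = (32, 33, 38, 39)

c1: issue I1 (FPADD)
c2: I1 read-ops
c5: I1 finished on FPADD
c6: I1→R2
c7: issue I2 (FPADD)
c8: I2 read-ops
c11: I2 finished on FPADD
c12: I2→R2
c13: issue I3 (FPMUL)
c14: I3 read-ops
c19: I3 finished on FPMUL
c20: I3→R2
c21: issue I4 (FPMUL)
c22: I4 read-ops; issue I5 (ALU)
c27: I4 finished on FPMUL
c28: I4→R2
c29: I5 read-ops
c30: I5 finished on ALU
c31: I5→R3
c32: issue I6 (FPMUL)
c33: I6 read-ops
c38: I6 finished on FPMUL
c39: I6→R3
c40: issue I7 (FPMUL)
c41: I7 read-ops; issue I8 (ALU)
c46: I7 finished on FPMUL
c47: I7→R0
c48: I8 read-ops
c49: I8 finished on ALU
c50: I8→R4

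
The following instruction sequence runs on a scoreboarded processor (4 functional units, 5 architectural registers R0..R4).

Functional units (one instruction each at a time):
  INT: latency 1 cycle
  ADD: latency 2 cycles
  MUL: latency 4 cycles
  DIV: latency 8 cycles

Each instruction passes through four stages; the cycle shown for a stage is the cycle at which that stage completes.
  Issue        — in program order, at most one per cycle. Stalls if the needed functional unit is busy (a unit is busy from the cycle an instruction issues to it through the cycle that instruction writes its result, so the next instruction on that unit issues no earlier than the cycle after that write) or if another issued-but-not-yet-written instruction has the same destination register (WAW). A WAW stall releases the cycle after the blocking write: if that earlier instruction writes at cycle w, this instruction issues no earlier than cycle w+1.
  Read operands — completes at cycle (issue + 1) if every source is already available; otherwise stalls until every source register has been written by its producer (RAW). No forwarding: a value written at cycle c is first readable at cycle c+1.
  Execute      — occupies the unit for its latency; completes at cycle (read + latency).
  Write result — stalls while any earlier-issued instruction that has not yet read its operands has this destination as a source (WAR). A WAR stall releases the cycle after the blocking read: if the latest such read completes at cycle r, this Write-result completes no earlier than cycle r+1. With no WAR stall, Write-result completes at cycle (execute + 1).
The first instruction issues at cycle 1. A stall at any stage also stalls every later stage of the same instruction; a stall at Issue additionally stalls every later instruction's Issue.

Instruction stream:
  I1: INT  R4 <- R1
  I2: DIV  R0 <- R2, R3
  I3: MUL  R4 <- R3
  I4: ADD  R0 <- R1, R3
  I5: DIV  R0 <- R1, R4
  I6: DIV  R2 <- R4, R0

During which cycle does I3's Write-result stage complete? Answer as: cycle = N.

c1: I1 issues→INT
c2: I1 reads | I2 issues→DIV
c3: I1 exec-done | I2 reads
c4: I1 writes R4
c5: I3 issues→MUL
c6: I3 reads
c10: I3 exec-done
c11: I2 exec-done | I3 writes R4
c12: I2 writes R0
c13: I4 issues→ADD
c14: I4 reads
c16: I4 exec-done
c17: I4 writes R0
c18: I5 issues→DIV
c19: I5 reads
c27: I5 exec-done
c28: I5 writes R0
c29: I6 issues→DIV
c30: I6 reads
c38: I6 exec-done
c39: I6 writes R2

cycle = 11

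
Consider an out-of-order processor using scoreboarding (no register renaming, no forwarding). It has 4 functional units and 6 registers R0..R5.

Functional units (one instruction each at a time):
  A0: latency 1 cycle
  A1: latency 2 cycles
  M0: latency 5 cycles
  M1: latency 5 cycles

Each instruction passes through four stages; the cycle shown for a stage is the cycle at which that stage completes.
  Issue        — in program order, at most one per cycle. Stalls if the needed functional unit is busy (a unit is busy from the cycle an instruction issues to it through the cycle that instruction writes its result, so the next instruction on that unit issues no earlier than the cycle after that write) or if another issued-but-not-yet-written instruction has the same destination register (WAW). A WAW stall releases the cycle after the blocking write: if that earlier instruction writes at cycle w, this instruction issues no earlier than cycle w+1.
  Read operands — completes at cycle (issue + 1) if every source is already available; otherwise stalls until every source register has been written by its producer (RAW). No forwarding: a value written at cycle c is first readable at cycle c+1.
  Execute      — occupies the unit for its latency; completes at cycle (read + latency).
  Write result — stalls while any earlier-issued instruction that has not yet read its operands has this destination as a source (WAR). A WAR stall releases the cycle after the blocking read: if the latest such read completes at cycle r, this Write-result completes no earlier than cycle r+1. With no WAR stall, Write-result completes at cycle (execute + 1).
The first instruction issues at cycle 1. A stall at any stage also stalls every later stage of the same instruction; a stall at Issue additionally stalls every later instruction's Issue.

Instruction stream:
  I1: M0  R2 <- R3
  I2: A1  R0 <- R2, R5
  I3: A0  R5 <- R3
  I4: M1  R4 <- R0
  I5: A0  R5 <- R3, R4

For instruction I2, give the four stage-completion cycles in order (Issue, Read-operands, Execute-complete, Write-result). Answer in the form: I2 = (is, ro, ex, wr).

I2 = (2, 9, 11, 12)

c1: I1 dispatched to M0
c2: I1 operands ready; I2 dispatched to A1
c3: I3 dispatched to A0
c4: I3 operands ready; I4 dispatched to M1
c5: I3 complete
c7: I1 complete
c8: R2←I1
c9: I2 operands ready
c10: R5←I3
c11: I2 complete; I5 dispatched to A0
c12: R0←I2
c13: I4 operands ready
c18: I4 complete
c19: R4←I4
c20: I5 operands ready
c21: I5 complete
c22: R5←I5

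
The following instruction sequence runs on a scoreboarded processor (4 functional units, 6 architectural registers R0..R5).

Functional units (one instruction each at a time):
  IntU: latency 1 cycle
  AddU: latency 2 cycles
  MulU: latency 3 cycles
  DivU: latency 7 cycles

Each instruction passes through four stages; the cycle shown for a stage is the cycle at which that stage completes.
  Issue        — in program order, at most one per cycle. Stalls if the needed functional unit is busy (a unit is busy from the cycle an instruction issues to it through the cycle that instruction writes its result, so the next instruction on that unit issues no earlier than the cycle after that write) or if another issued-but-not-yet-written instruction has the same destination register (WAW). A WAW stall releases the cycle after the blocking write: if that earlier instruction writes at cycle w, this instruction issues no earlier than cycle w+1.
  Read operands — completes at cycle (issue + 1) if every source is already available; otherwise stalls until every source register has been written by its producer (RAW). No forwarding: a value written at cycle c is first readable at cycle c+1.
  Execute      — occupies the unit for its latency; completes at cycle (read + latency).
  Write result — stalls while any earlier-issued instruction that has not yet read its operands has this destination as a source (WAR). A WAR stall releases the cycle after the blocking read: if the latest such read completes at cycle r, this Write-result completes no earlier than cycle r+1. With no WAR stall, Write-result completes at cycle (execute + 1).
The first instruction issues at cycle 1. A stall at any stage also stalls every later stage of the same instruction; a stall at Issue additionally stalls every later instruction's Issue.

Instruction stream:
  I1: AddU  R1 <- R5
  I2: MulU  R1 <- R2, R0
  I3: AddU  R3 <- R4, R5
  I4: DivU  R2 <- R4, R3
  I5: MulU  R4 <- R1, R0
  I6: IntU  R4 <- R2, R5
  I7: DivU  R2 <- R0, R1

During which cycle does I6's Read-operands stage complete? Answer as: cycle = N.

cycle = 21

[1] I1 dispatched to AddU
[2] I1 operands ready
[4] I1 complete
[5] R1←I1
[6] I2 dispatched to MulU
[7] I2 operands ready · I3 dispatched to AddU
[8] I3 operands ready · I4 dispatched to DivU
[10] I2 complete · I3 complete
[11] R1←I2 · R3←I3
[12] I4 operands ready · I5 dispatched to MulU
[13] I5 operands ready
[16] I5 complete
[17] R4←I5
[18] I6 dispatched to IntU
[19] I4 complete
[20] R2←I4
[21] I6 operands ready · I7 dispatched to DivU
[22] I6 complete · I7 operands ready
[23] R4←I6
[29] I7 complete
[30] R2←I7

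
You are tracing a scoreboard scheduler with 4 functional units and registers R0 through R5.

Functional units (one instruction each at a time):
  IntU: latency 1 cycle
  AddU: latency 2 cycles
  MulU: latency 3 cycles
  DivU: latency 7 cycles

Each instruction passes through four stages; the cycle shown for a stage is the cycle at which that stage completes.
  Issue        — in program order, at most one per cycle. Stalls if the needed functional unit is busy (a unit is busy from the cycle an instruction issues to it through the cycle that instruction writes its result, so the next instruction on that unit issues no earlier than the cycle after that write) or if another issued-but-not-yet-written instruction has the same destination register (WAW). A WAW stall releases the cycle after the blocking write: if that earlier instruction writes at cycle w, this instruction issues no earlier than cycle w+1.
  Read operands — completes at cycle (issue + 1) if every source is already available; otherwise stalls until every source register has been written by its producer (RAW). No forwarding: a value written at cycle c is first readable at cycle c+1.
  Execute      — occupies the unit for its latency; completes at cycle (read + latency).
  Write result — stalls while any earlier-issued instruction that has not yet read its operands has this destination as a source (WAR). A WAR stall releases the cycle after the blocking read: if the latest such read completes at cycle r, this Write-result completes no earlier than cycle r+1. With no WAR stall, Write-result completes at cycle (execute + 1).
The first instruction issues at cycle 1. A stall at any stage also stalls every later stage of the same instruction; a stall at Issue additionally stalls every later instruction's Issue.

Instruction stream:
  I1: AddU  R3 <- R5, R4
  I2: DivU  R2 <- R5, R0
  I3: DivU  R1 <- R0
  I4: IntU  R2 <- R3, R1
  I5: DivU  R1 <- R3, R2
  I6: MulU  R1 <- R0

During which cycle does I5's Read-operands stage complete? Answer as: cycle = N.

cycle = 25

cycle 1: issue I1 (AddU)
cycle 2: I1 read-ops, issue I2 (DivU)
cycle 3: I2 read-ops
cycle 4: I1 finished on AddU
cycle 5: I1→R3
cycle 10: I2 finished on DivU
cycle 11: I2→R2
cycle 12: issue I3 (DivU)
cycle 13: I3 read-ops, issue I4 (IntU)
cycle 20: I3 finished on DivU
cycle 21: I3→R1
cycle 22: I4 read-ops, issue I5 (DivU)
cycle 23: I4 finished on IntU
cycle 24: I4→R2
cycle 25: I5 read-ops
cycle 32: I5 finished on DivU
cycle 33: I5→R1
cycle 34: issue I6 (MulU)
cycle 35: I6 read-ops
cycle 38: I6 finished on MulU
cycle 39: I6→R1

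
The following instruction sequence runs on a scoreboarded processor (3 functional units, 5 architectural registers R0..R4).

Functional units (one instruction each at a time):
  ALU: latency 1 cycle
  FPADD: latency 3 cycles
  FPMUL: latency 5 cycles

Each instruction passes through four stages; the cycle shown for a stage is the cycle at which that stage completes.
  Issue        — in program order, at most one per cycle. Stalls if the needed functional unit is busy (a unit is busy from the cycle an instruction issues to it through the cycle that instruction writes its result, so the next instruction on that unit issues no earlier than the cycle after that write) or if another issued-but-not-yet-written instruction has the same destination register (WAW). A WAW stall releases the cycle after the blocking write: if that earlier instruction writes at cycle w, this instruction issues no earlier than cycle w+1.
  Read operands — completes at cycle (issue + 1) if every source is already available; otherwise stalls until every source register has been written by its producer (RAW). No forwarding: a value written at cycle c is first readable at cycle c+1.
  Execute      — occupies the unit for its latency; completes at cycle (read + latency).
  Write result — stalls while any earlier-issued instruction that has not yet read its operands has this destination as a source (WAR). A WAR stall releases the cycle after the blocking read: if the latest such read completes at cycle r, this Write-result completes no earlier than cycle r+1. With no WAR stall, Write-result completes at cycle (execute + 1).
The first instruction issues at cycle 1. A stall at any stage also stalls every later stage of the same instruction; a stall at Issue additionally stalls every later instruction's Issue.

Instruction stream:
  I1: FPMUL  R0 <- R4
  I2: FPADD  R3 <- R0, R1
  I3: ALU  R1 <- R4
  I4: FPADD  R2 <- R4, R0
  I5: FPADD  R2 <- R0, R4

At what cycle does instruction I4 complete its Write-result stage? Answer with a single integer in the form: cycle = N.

c1: I1 issues→FPMUL
c2: I1 reads; I2 issues→FPADD
c3: I3 issues→ALU
c4: I3 reads
c5: I3 exec-done
c7: I1 exec-done
c8: I1 writes R0
c9: I2 reads
c10: I3 writes R1
c12: I2 exec-done
c13: I2 writes R3
c14: I4 issues→FPADD
c15: I4 reads
c18: I4 exec-done
c19: I4 writes R2
c20: I5 issues→FPADD
c21: I5 reads
c24: I5 exec-done
c25: I5 writes R2

cycle = 19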